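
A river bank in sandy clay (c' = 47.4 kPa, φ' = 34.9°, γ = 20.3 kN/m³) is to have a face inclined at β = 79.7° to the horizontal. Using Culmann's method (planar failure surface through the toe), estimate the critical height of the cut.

Culmann's analysis gives the critical failure plane at α_cr = (β + φ')/2 = (79.7 + 34.9)/2 = 57.3°, and the critical height
H_c = (4c'/γ) · sinβ cosφ' / [1 − cos(β − φ')]
    = (4·47.4/20.3) · sin79.7°·cos34.9° / [1 − cos(44.8°)]
    = 9.340 · 0.9839·0.8202 / [1 − 0.7096]
    = 9.340 · 0.8069 / 0.2904
    = 25.95 m

H_c = 25.95 m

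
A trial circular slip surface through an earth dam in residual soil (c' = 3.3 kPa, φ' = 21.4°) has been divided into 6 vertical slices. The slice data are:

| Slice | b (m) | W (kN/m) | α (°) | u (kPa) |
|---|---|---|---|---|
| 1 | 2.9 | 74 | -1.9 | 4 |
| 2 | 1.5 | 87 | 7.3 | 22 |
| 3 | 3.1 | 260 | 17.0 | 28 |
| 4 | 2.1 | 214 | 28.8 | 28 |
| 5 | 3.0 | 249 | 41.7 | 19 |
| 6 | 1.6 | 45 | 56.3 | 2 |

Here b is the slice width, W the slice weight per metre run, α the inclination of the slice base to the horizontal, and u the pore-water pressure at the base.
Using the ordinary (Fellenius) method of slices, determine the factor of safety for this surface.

FS = 0.67

Ordinary method of slices: FS = Σ[c'·Δl_i + (W_i cosα_i − u_i·Δl_i)·tanφ'] / Σ W_i sinα_i, with Δl_i = b_i / cosα_i.
Slice 1: Δl = 2.9/cos(-1.9°) = 2.902 m; N'_1 = 74·cos(-1.9°) − 4·2.902 = 62.4; c'Δl = 9.58; W sinα = -2.5
Slice 2: Δl = 1.5/cos7.3° = 1.512 m; N'_2 = 87·cos7.3° − 22·1.512 = 53.0; c'Δl = 4.99; W sinα = 11.1
Slice 3: Δl = 3.1/cos17.0° = 3.242 m; N'_3 = 260·cos17.0° − 28·3.242 = 157.9; c'Δl = 10.70; W sinα = 76.0
Slice 4: Δl = 2.1/cos28.8° = 2.396 m; N'_4 = 214·cos28.8° − 28·2.396 = 120.4; c'Δl = 7.91; W sinα = 103.1
Slice 5: Δl = 3.0/cos41.7° = 4.018 m; N'_5 = 249·cos41.7° − 19·4.018 = 109.6; c'Δl = 13.26; W sinα = 165.6
Slice 6: Δl = 1.6/cos56.3° = 2.884 m; N'_6 = 45·cos56.3° − 2·2.884 = 19.2; c'Δl = 9.52; W sinα = 37.4
Σc'Δl = 55.9 kN/m; ΣN' = 522.5 kN/m; ΣW sinα = 390.8 kN/m
Resisting = 55.9 + 522.5·tan21.4° = 55.9 + 204.7 = 260.7 kN/m
FS = 260.7 / 390.8 = 0.667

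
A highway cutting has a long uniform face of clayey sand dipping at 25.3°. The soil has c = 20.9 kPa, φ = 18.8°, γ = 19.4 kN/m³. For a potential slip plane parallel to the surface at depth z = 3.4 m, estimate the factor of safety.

For an infinite slope with a slip plane parallel to the surface (no pore pressure): FS = [c + γz cos²β tanφ] / [γz sinβ cosβ].
γz = 19.4·3.4 = 65.96 kN/m²
Numerator = 20.9 + 65.96·cos²25.3°·tan18.8° = 20.9 + 65.96·0.8174·0.3404 = 39.254 kPa
Denominator = 65.96·sin25.3°·cos25.3° = 65.96·0.4274·0.9041 = 25.485 kPa
FS = 39.254 / 25.485 = 1.540

FS = 1.54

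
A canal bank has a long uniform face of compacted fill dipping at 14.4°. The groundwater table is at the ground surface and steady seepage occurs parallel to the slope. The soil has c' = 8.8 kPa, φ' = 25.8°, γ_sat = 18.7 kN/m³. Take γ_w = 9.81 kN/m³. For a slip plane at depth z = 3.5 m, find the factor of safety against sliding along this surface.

With seepage parallel to the slope and the water table at the surface, the effective normal stress on the slip plane uses the buoyant unit weight γ' = γ_sat − γ_w while the driving shear stress uses γ_sat:
FS = [c' + γ' z cos²β tanφ'] / [γ_sat z sinβ cosβ]
γ' = 18.7 − 9.81 = 8.89 kN/m³
Numerator = 8.8 + 8.89·3.5·cos²14.4°·tan25.8° = 8.8 + 8.89·3.5·0.9382·0.4834 = 22.911 kPa
Denominator = 18.7·3.5·sin14.4°·cos14.4° = 18.7·3.5·0.2487·0.9686 = 15.765 kPa
FS = 22.911 / 15.765 = 1.453

FS = 1.45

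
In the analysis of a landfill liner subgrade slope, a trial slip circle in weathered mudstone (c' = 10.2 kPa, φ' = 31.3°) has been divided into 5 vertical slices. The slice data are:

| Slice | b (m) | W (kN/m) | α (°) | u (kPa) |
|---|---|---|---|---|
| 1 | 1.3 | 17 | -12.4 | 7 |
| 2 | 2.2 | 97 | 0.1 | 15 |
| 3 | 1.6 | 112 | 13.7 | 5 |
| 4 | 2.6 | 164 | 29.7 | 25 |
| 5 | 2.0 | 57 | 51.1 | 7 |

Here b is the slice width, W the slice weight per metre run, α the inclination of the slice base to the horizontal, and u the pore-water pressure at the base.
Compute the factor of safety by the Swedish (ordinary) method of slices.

FS = 1.81

Ordinary method of slices: FS = Σ[c'·Δl_i + (W_i cosα_i − u_i·Δl_i)·tanφ'] / Σ W_i sinα_i, with Δl_i = b_i / cosα_i.
Slice 1: Δl = 1.3/cos(-12.4°) = 1.331 m; N'_1 = 17·cos(-12.4°) − 7·1.331 = 7.3; c'Δl = 13.58; W sinα = -3.7
Slice 2: Δl = 2.2/cos0.1° = 2.200 m; N'_2 = 97·cos0.1° − 15·2.200 = 64.0; c'Δl = 22.44; W sinα = 0.2
Slice 3: Δl = 1.6/cos13.7° = 1.647 m; N'_3 = 112·cos13.7° − 5·1.647 = 100.6; c'Δl = 16.80; W sinα = 26.5
Slice 4: Δl = 2.6/cos29.7° = 2.993 m; N'_4 = 164·cos29.7° − 25·2.993 = 67.6; c'Δl = 30.53; W sinα = 81.3
Slice 5: Δl = 2.0/cos51.1° = 3.185 m; N'_5 = 57·cos51.1° − 7·3.185 = 13.5; c'Δl = 32.49; W sinα = 44.4
Σc'Δl = 115.8 kN/m; ΣN' = 253.0 kN/m; ΣW sinα = 148.7 kN/m
Resisting = 115.8 + 253.0·tan31.3° = 115.8 + 153.8 = 269.7 kN/m
FS = 269.7 / 148.7 = 1.814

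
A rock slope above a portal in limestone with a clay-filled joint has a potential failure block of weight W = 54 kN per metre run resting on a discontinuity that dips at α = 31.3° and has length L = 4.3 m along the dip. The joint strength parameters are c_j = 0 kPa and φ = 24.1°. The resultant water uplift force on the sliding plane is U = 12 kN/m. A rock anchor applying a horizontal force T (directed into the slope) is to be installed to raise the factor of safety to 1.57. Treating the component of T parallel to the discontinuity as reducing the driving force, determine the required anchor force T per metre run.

T = 18 kN/m

Resolving forces along and normal to the sliding plane, with the horizontal anchor force T adding T·sinα to the effective normal force and T·cosα acting up the plane against the driving force:
FS = [c_jL + (W cosα − U + T sinα) tanφ] / [W sinα − T cosα]
Without the anchor: N' = 34.1 kN/m, driving T_d = 28.1 kN/m, resisting R = 0·4.3 + 34.1·tan24.1° = 15.3 kN/m, FS = 0.54.
Setting FS = 1.57 and solving for T:
1.57·(28.1 − T cos31.3°) = 15.3 + T sin31.3°·tan24.1°
T·(sin31.3°·tan24.1° + 1.57·cos31.3°) = 1.57·28.1 − 15.3
T·(0.5195·0.4473 + 1.57·0.8545) = 44.0 − 15.3 = 28.8
T·1.5739 = 28.8
T = 18.3 kN/m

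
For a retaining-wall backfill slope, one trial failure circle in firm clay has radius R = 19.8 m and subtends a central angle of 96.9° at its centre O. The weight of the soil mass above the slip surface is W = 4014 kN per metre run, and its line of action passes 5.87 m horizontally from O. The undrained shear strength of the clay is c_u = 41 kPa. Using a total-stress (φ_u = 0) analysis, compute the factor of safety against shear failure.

Taking moments about the centre O, the resisting moment is provided by the undrained shear strength acting along the arc:
Arc length L_a = R·θ = 19.8·(96.9°·π/180) = 19.8·1.6912 = 33.49 m
M_R = c_u·L_a·R = 41·33.49·19.8 = 27184.1 kN·m/m
M_D = W·d = 4014·5.87 = 23562.2 kN·m/m
FS = M_R / M_D = 27184.1 / 23562.2 = 1.154

FS = 1.15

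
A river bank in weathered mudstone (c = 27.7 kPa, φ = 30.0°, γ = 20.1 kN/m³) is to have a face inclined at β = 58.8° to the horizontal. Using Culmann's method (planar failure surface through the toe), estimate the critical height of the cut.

Culmann's analysis gives the critical failure plane at α_cr = (β + φ)/2 = (58.8 + 30.0)/2 = 44.4°, and the critical height
H_c = (4c/γ) · sinβ cosφ / [1 − cos(β − φ)]
    = (4·27.7/20.1) · sin58.8°·cos30.0° / [1 − cos(28.8°)]
    = 5.512 · 0.8554·0.8660 / [1 − 0.8763]
    = 5.512 · 0.7408 / 0.1237
    = 33.01 m

H_c = 33.01 m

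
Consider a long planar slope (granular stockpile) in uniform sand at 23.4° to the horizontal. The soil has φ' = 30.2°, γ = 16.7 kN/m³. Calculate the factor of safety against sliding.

For a dry cohesionless infinite slope the factor of safety is FS = tanφ' / tanβ.
FS = tan30.2° / tan23.4° = 0.5820 / 0.4327 = 1.345

FS = 1.34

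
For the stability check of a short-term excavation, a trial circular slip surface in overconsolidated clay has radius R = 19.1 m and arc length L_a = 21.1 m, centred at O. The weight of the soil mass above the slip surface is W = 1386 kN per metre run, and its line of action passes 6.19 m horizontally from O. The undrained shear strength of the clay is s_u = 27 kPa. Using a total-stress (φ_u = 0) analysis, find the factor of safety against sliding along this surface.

FS = 1.27

Taking moments about the centre O, the resisting moment is provided by the undrained shear strength acting along the arc:
M_R = s_u·L_a·R = 27·21.10·19.1 = 10881.3 kN·m/m
M_D = W·d = 1386·6.19 = 8579.3 kN·m/m
FS = M_R / M_D = 10881.3 / 8579.3 = 1.268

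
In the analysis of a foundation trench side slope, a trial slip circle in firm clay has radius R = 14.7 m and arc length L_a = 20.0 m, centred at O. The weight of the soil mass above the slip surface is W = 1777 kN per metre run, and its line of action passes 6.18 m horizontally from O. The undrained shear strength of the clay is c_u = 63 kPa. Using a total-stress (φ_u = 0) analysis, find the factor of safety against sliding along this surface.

FS = 1.69

Taking moments about the centre O, the resisting moment is provided by the undrained shear strength acting along the arc:
M_R = c_u·L_a·R = 63·20.00·14.7 = 18522.0 kN·m/m
M_D = W·d = 1777·6.18 = 10981.9 kN·m/m
FS = M_R / M_D = 18522.0 / 10981.9 = 1.687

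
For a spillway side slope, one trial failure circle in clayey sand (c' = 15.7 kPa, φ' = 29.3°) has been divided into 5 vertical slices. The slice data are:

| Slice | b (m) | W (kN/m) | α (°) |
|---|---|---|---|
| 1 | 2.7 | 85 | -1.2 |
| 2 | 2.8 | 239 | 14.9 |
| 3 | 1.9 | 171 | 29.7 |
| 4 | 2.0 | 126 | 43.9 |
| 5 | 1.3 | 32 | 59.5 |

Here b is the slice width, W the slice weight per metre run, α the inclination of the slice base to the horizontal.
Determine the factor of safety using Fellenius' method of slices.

Ordinary method of slices: FS = Σ[c'·Δl_i + (W_i cosα_i)·tanφ'] / Σ W_i sinα_i, with Δl_i = b_i / cosα_i.
Slice 1: Δl = 2.7/cos(-1.2°) = 2.701 m; N'_1 = 85·cos(-1.2°) = 85.0; c'Δl = 42.40; W sinα = -1.8
Slice 2: Δl = 2.8/cos14.9° = 2.897 m; N'_2 = 239·cos14.9° = 231.0; c'Δl = 45.49; W sinα = 61.5
Slice 3: Δl = 1.9/cos29.7° = 2.187 m; N'_3 = 171·cos29.7° = 148.5; c'Δl = 34.34; W sinα = 84.7
Slice 4: Δl = 2.0/cos43.9° = 2.776 m; N'_4 = 126·cos43.9° = 90.8; c'Δl = 43.58; W sinα = 87.4
Slice 5: Δl = 1.3/cos59.5° = 2.561 m; N'_5 = 32·cos59.5° = 16.2; c'Δl = 40.21; W sinα = 27.6
Σc'Δl = 206.0 kN/m; ΣN' = 571.5 kN/m; ΣW sinα = 259.3 kN/m
Resisting = 206.0 + 571.5·tan29.3° = 206.0 + 320.7 = 526.7 kN/m
FS = 526.7 / 259.3 = 2.031

FS = 2.03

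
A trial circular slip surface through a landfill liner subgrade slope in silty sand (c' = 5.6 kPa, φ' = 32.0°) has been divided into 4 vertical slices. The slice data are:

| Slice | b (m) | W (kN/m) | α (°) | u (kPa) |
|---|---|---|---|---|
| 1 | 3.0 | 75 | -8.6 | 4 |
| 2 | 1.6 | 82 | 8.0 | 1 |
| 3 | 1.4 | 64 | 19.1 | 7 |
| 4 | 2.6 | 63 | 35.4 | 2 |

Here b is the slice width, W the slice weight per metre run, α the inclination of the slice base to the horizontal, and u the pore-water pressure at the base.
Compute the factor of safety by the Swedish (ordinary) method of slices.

FS = 3.47

Ordinary method of slices: FS = Σ[c'·Δl_i + (W_i cosα_i − u_i·Δl_i)·tanφ'] / Σ W_i sinα_i, with Δl_i = b_i / cosα_i.
Slice 1: Δl = 3.0/cos(-8.6°) = 3.034 m; N'_1 = 75·cos(-8.6°) − 4·3.034 = 62.0; c'Δl = 16.99; W sinα = -11.2
Slice 2: Δl = 1.6/cos8.0° = 1.616 m; N'_2 = 82·cos8.0° − 1·1.616 = 79.6; c'Δl = 9.05; W sinα = 11.4
Slice 3: Δl = 1.4/cos19.1° = 1.482 m; N'_3 = 64·cos19.1° − 7·1.482 = 50.1; c'Δl = 8.30; W sinα = 20.9
Slice 4: Δl = 2.6/cos35.4° = 3.190 m; N'_4 = 63·cos35.4° − 2·3.190 = 45.0; c'Δl = 17.86; W sinα = 36.5
Σc'Δl = 52.2 kN/m; ΣN' = 236.7 kN/m; ΣW sinα = 57.6 kN/m
Resisting = 52.2 + 236.7·tan32.0° = 52.2 + 147.9 = 200.1 kN/m
FS = 200.1 / 57.6 = 3.472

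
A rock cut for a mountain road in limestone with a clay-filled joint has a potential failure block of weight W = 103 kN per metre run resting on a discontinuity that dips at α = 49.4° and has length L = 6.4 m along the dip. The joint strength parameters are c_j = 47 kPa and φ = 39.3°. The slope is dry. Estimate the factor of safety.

FS = 4.55

Resolving the block weight along and normal to the plane and applying the Mohr–Coulomb strength on the joint:
N' = W cosα = 103·cos49.4° = 67.0 kN/m
Driving force T = W sinα = 103·sin49.4° = 78.2 kN/m
Resisting force R = c_j·L + N'·tanφ = 47·6.4 + 67.0·tan39.3° = 300.8 + 54.9 = 355.7 kN/m
FS = R / T = 355.7 / 78.2 = 4.548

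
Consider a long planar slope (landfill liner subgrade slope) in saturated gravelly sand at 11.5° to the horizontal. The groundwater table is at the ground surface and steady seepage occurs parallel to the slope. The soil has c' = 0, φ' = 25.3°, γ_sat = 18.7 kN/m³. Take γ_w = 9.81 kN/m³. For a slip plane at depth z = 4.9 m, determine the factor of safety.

With seepage parallel to the slope and the water table at the surface, the effective normal stress on the slip plane uses the buoyant unit weight γ' = γ_sat − γ_w while the driving shear stress uses γ_sat:
FS = [c' + γ' z cos²β tanφ'] / [γ_sat z sinβ cosβ]
(For c' = 0 this reduces to FS = (γ'/γ_sat)·tanφ'/tanβ.)
γ' = 18.7 − 9.81 = 8.89 kN/m³
Numerator = 0.0 + 8.89·4.9·cos²11.5°·tan25.3° = 0.0 + 8.89·4.9·0.9603·0.4727 = 19.773 kPa
Denominator = 18.7·4.9·sin11.5°·cos11.5° = 18.7·4.9·0.1994·0.9799 = 17.901 kPa
FS = 19.773 / 17.901 = 1.105

FS = 1.10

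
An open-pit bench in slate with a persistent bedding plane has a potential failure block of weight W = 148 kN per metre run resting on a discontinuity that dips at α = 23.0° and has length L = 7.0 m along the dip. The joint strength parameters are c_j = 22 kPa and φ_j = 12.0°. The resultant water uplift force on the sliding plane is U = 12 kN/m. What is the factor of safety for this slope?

Resolving the block weight along and normal to the plane and applying the Mohr–Coulomb strength on the joint:
N' = W cosα − U = 148·cos23.0° − 12 = 124.2 kN/m
Driving force T = W sinα = 148·sin23.0° = 57.8 kN/m
Resisting force R = c_j·L + N'·tanφ_j = 22·7.0 + 124.2·tan12.0° = 154.0 + 26.4 = 180.4 kN/m
FS = R / T = 180.4 / 57.8 = 3.120

FS = 3.12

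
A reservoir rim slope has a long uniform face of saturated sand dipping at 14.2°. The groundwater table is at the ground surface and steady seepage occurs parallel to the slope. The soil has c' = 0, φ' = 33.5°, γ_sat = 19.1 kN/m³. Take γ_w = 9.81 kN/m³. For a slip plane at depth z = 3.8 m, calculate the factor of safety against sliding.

FS = 1.27

With seepage parallel to the slope and the water table at the surface, the effective normal stress on the slip plane uses the buoyant unit weight γ' = γ_sat − γ_w while the driving shear stress uses γ_sat:
FS = [c' + γ' z cos²β tanφ'] / [γ_sat z sinβ cosβ]
(For c' = 0 this reduces to FS = (γ'/γ_sat)·tanφ'/tanβ.)
γ' = 19.1 − 9.81 = 9.29 kN/m³
Numerator = 0.0 + 9.29·3.8·cos²14.2°·tan33.5° = 0.0 + 9.29·3.8·0.9398·0.6619 = 21.960 kPa
Denominator = 19.1·3.8·sin14.2°·cos14.2° = 19.1·3.8·0.2453·0.9694 = 17.260 kPa
FS = 21.960 / 17.260 = 1.272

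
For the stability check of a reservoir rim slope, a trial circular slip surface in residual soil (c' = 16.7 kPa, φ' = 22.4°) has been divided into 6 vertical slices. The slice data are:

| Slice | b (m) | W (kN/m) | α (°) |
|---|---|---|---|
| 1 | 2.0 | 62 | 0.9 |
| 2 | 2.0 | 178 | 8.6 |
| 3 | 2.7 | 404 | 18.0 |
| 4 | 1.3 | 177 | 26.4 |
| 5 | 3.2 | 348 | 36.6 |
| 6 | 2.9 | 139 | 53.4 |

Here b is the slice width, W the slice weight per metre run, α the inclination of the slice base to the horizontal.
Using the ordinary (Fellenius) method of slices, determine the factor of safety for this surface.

Ordinary method of slices: FS = Σ[c'·Δl_i + (W_i cosα_i)·tanφ'] / Σ W_i sinα_i, with Δl_i = b_i / cosα_i.
Slice 1: Δl = 2.0/cos0.9° = 2.000 m; N'_1 = 62·cos0.9° = 62.0; c'Δl = 33.40; W sinα = 1.0
Slice 2: Δl = 2.0/cos8.6° = 2.023 m; N'_2 = 178·cos8.6° = 176.0; c'Δl = 33.78; W sinα = 26.6
Slice 3: Δl = 2.7/cos18.0° = 2.839 m; N'_3 = 404·cos18.0° = 384.2; c'Δl = 47.41; W sinα = 124.8
Slice 4: Δl = 1.3/cos26.4° = 1.451 m; N'_4 = 177·cos26.4° = 158.5; c'Δl = 24.24; W sinα = 78.7
Slice 5: Δl = 3.2/cos36.6° = 3.986 m; N'_5 = 348·cos36.6° = 279.4; c'Δl = 66.57; W sinα = 207.5
Slice 6: Δl = 2.9/cos53.4° = 4.864 m; N'_6 = 139·cos53.4° = 82.9; c'Δl = 81.23; W sinα = 111.6
Σc'Δl = 286.6 kN/m; ΣN' = 1143.0 kN/m; ΣW sinα = 550.2 kN/m
Resisting = 286.6 + 1143.0·tan22.4° = 286.6 + 471.1 = 757.7 kN/m
FS = 757.7 / 550.2 = 1.377

FS = 1.38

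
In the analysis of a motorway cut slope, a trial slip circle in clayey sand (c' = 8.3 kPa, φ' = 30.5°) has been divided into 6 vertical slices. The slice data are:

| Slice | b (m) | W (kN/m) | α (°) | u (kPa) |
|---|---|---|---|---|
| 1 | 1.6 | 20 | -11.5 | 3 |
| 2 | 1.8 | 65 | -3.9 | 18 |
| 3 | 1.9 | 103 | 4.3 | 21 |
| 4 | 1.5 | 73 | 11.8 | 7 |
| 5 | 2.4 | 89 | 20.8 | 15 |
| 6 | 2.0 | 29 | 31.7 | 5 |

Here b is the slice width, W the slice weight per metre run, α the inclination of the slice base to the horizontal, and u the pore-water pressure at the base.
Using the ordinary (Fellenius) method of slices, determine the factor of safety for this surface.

Ordinary method of slices: FS = Σ[c'·Δl_i + (W_i cosα_i − u_i·Δl_i)·tanφ'] / Σ W_i sinα_i, with Δl_i = b_i / cosα_i.
Slice 1: Δl = 1.6/cos(-11.5°) = 1.633 m; N'_1 = 20·cos(-11.5°) − 3·1.633 = 14.7; c'Δl = 13.55; W sinα = -4.0
Slice 2: Δl = 1.8/cos(-3.9°) = 1.804 m; N'_2 = 65·cos(-3.9°) − 18·1.804 = 32.4; c'Δl = 14.97; W sinα = -4.4
Slice 3: Δl = 1.9/cos4.3° = 1.905 m; N'_3 = 103·cos4.3° − 21·1.905 = 62.7; c'Δl = 15.81; W sinα = 7.7
Slice 4: Δl = 1.5/cos11.8° = 1.532 m; N'_4 = 73·cos11.8° − 7·1.532 = 60.7; c'Δl = 12.72; W sinα = 14.9
Slice 5: Δl = 2.4/cos20.8° = 2.567 m; N'_5 = 89·cos20.8° − 15·2.567 = 44.7; c'Δl = 21.31; W sinα = 31.6
Slice 6: Δl = 2.0/cos31.7° = 2.351 m; N'_6 = 29·cos31.7° − 5·2.351 = 12.9; c'Δl = 19.51; W sinα = 15.2
Σc'Δl = 97.9 kN/m; ΣN' = 228.1 kN/m; ΣW sinα = 61.1 kN/m
Resisting = 97.9 + 228.1·tan30.5° = 97.9 + 134.4 = 232.2 kN/m
FS = 232.2 / 61.1 = 3.802

FS = 3.80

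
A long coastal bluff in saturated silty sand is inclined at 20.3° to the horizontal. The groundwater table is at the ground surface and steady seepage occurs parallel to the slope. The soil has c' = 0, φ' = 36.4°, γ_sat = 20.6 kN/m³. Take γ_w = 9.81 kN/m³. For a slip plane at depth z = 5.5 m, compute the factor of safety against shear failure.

FS = 1.04

With seepage parallel to the slope and the water table at the surface, the effective normal stress on the slip plane uses the buoyant unit weight γ' = γ_sat − γ_w while the driving shear stress uses γ_sat:
FS = [c' + γ' z cos²β tanφ'] / [γ_sat z sinβ cosβ]
(For c' = 0 this reduces to FS = (γ'/γ_sat)·tanφ'/tanβ.)
γ' = 20.6 − 9.81 = 10.79 kN/m³
Numerator = 0.0 + 10.79·5.5·cos²20.3°·tan36.4° = 0.0 + 10.79·5.5·0.8796·0.7373 = 38.487 kPa
Denominator = 20.6·5.5·sin20.3°·cos20.3° = 20.6·5.5·0.3469·0.9379 = 36.866 kPa
FS = 38.487 / 36.866 = 1.044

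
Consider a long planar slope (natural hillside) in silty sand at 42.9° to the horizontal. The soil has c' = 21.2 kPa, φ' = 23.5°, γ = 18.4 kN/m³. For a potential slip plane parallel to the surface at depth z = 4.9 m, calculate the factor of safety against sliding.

For an infinite slope with a slip plane parallel to the surface (no pore pressure): FS = [c' + γz cos²β tanφ'] / [γz sinβ cosβ].
γz = 18.4·4.9 = 90.16 kN/m²
Numerator = 21.2 + 90.16·cos²42.9°·tan23.5° = 21.2 + 90.16·0.5366·0.4348 = 42.237 kPa
Denominator = 90.16·sin42.9°·cos42.9° = 90.16·0.6807·0.7325 = 44.959 kPa
FS = 42.237 / 44.959 = 0.939

FS = 0.94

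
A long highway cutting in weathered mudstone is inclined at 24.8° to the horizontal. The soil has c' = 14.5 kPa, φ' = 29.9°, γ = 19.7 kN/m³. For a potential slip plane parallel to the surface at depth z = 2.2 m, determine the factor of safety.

For an infinite slope with a slip plane parallel to the surface (no pore pressure): FS = [c' + γz cos²β tanφ'] / [γz sinβ cosβ].
γz = 19.7·2.2 = 43.34 kN/m²
Numerator = 14.5 + 43.34·cos²24.8°·tan29.9° = 14.5 + 43.34·0.8241·0.5750 = 35.037 kPa
Denominator = 43.34·sin24.8°·cos24.8° = 43.34·0.4195·0.9078 = 16.503 kPa
FS = 35.037 / 16.503 = 2.123

FS = 2.12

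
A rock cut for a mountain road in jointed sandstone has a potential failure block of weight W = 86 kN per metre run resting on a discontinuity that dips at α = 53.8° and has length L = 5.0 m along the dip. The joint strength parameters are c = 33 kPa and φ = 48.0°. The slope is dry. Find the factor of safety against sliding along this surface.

FS = 3.19

Resolving the block weight along and normal to the plane and applying the Mohr–Coulomb strength on the joint:
N' = W cosα = 86·cos53.8° = 50.8 kN/m
Driving force T = W sinα = 86·sin53.8° = 69.4 kN/m
Resisting force R = c·L + N'·tanφ = 33·5.0 + 50.8·tan48.0° = 165.0 + 56.4 = 221.4 kN/m
FS = R / T = 221.4 / 69.4 = 3.190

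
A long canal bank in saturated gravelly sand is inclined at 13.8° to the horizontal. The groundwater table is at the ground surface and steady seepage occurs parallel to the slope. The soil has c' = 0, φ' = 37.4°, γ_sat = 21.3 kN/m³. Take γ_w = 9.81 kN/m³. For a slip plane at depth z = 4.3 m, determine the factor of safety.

FS = 1.68

With seepage parallel to the slope and the water table at the surface, the effective normal stress on the slip plane uses the buoyant unit weight γ' = γ_sat − γ_w while the driving shear stress uses γ_sat:
FS = [c' + γ' z cos²β tanφ'] / [γ_sat z sinβ cosβ]
(For c' = 0 this reduces to FS = (γ'/γ_sat)·tanφ'/tanβ.)
γ' = 21.3 − 9.81 = 11.49 kN/m³
Numerator = 0.0 + 11.49·4.3·cos²13.8°·tan37.4° = 0.0 + 11.49·4.3·0.9431·0.7646 = 35.625 kPa
Denominator = 21.3·4.3·sin13.8°·cos13.8° = 21.3·4.3·0.2385·0.9711 = 21.217 kPa
FS = 35.625 / 21.217 = 1.679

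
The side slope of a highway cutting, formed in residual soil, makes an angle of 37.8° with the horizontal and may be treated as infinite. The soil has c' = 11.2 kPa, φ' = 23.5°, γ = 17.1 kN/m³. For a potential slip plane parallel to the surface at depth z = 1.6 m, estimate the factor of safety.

FS = 1.41

For an infinite slope with a slip plane parallel to the surface (no pore pressure): FS = [c' + γz cos²β tanφ'] / [γz sinβ cosβ].
γz = 17.1·1.6 = 27.36 kN/m²
Numerator = 11.2 + 27.36·cos²37.8°·tan23.5° = 11.2 + 27.36·0.6243·0.4348 = 18.627 kPa
Denominator = 27.36·sin37.8°·cos37.8° = 27.36·0.6129·0.7902 = 13.250 kPa
FS = 18.627 / 13.250 = 1.406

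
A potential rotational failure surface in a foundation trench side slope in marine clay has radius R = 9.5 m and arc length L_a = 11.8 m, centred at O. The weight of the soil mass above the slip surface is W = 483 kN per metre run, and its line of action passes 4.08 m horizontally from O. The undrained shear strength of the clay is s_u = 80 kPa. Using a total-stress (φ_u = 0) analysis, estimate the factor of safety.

FS = 4.55

Taking moments about the centre O, the resisting moment is provided by the undrained shear strength acting along the arc:
M_R = s_u·L_a·R = 80·11.80·9.5 = 8968.0 kN·m/m
M_D = W·d = 483·4.08 = 1970.6 kN·m/m
FS = M_R / M_D = 8968.0 / 1970.6 = 4.551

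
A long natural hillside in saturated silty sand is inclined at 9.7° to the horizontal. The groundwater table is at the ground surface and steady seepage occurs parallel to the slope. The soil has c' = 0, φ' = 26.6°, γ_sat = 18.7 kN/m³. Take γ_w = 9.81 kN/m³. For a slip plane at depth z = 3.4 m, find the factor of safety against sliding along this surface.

With seepage parallel to the slope and the water table at the surface, the effective normal stress on the slip plane uses the buoyant unit weight γ' = γ_sat − γ_w while the driving shear stress uses γ_sat:
FS = [c' + γ' z cos²β tanφ'] / [γ_sat z sinβ cosβ]
(For c' = 0 this reduces to FS = (γ'/γ_sat)·tanφ'/tanβ.)
γ' = 18.7 − 9.81 = 8.89 kN/m³
Numerator = 0.0 + 8.89·3.4·cos²9.7°·tan26.6° = 0.0 + 8.89·3.4·0.9716·0.5008 = 14.706 kPa
Denominator = 18.7·3.4·sin9.7°·cos9.7° = 18.7·3.4·0.1685·0.9857 = 10.559 kPa
FS = 14.706 / 10.559 = 1.393

FS = 1.39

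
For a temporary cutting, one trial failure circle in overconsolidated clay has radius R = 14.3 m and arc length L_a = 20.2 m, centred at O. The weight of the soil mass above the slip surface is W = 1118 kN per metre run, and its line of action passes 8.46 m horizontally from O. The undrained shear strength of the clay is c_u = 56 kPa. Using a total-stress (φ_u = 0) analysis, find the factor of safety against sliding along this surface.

FS = 1.71

Taking moments about the centre O, the resisting moment is provided by the undrained shear strength acting along the arc:
M_R = c_u·L_a·R = 56·20.20·14.3 = 16176.2 kN·m/m
M_D = W·d = 1118·8.46 = 9458.3 kN·m/m
FS = M_R / M_D = 16176.2 / 9458.3 = 1.710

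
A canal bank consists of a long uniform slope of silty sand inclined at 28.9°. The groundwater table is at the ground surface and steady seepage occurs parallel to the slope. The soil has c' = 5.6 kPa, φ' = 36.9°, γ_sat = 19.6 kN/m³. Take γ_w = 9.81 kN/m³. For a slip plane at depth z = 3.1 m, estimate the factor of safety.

FS = 0.90

With seepage parallel to the slope and the water table at the surface, the effective normal stress on the slip plane uses the buoyant unit weight γ' = γ_sat − γ_w while the driving shear stress uses γ_sat:
FS = [c' + γ' z cos²β tanφ'] / [γ_sat z sinβ cosβ]
γ' = 19.6 − 9.81 = 9.79 kN/m³
Numerator = 5.6 + 9.79·3.1·cos²28.9°·tan36.9° = 5.6 + 9.79·3.1·0.7664·0.7508 = 23.065 kPa
Denominator = 19.6·3.1·sin28.9°·cos28.9° = 19.6·3.1·0.4833·0.8755 = 25.707 kPa
FS = 23.065 / 25.707 = 0.897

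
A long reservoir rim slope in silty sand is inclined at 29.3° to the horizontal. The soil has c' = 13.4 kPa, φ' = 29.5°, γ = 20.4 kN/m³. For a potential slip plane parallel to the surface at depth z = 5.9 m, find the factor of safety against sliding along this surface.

For an infinite slope with a slip plane parallel to the surface (no pore pressure): FS = [c' + γz cos²β tanφ'] / [γz sinβ cosβ].
γz = 20.4·5.9 = 120.36 kN/m²
Numerator = 13.4 + 120.36·cos²29.3°·tan29.5° = 13.4 + 120.36·0.7605·0.5658 = 65.188 kPa
Denominator = 120.36·sin29.3°·cos29.3° = 120.36·0.4894·0.8721 = 51.367 kPa
FS = 65.188 / 51.367 = 1.269

FS = 1.27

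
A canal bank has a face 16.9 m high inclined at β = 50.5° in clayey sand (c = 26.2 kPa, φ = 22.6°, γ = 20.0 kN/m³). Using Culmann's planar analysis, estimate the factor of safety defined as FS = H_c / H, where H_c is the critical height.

H_c = (4c/γ) · sinβ cosφ / [1 − cos(β − φ)]
    = (4·26.2/20.0) · sin50.5°·cos22.6° / [1 − cos27.9°]
    = 5.240 · 0.7124 / 0.1162 = 32.11 m
FS = H_c / H = 32.11 / 16.9 = 1.900

FS = 1.90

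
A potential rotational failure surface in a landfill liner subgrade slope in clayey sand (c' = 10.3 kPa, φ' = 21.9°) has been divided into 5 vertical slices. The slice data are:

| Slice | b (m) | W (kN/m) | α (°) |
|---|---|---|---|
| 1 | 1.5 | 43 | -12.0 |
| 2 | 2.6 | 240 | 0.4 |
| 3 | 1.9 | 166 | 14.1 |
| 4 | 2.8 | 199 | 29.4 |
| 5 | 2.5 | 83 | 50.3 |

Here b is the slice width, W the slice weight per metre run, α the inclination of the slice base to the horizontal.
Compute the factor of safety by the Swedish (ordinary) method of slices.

FS = 2.08

Ordinary method of slices: FS = Σ[c'·Δl_i + (W_i cosα_i)·tanφ'] / Σ W_i sinα_i, with Δl_i = b_i / cosα_i.
Slice 1: Δl = 1.5/cos(-12.0°) = 1.534 m; N'_1 = 43·cos(-12.0°) = 42.1; c'Δl = 15.80; W sinα = -8.9
Slice 2: Δl = 2.6/cos0.4° = 2.600 m; N'_2 = 240·cos0.4° = 240.0; c'Δl = 26.78; W sinα = 1.7
Slice 3: Δl = 1.9/cos14.1° = 1.959 m; N'_3 = 166·cos14.1° = 161.0; c'Δl = 20.18; W sinα = 40.4
Slice 4: Δl = 2.8/cos29.4° = 3.214 m; N'_4 = 199·cos29.4° = 173.4; c'Δl = 33.10; W sinα = 97.7
Slice 5: Δl = 2.5/cos50.3° = 3.914 m; N'_5 = 83·cos50.3° = 53.0; c'Δl = 40.31; W sinα = 63.9
Σc'Δl = 136.2 kN/m; ΣN' = 669.4 kN/m; ΣW sinα = 194.7 kN/m
Resisting = 136.2 + 669.4·tan21.9° = 136.2 + 269.1 = 405.3 kN/m
FS = 405.3 / 194.7 = 2.081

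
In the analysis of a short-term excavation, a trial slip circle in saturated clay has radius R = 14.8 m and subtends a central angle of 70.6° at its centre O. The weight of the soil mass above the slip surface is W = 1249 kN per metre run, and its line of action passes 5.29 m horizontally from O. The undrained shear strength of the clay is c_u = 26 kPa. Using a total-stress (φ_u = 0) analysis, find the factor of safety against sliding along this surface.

FS = 1.06

Taking moments about the centre O, the resisting moment is provided by the undrained shear strength acting along the arc:
Arc length L_a = R·θ = 14.8·(70.6°·π/180) = 14.8·1.2322 = 18.24 m
M_R = c_u·L_a·R = 26·18.24·14.8 = 7017.4 kN·m/m
M_D = W·d = 1249·5.29 = 6607.2 kN·m/m
FS = M_R / M_D = 7017.4 / 6607.2 = 1.062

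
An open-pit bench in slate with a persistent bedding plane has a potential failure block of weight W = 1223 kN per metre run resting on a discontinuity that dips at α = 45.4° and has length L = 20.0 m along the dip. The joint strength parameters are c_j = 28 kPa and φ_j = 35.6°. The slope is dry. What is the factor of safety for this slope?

FS = 1.35

Resolving the block weight along and normal to the plane and applying the Mohr–Coulomb strength on the joint:
N' = W cosα = 1223·cos45.4° = 858.7 kN/m
Driving force T = W sinα = 1223·sin45.4° = 870.8 kN/m
Resisting force R = c_j·L + N'·tanφ_j = 28·20.0 + 858.7·tan35.6° = 560.0 + 614.8 = 1174.8 kN/m
FS = R / T = 1174.8 / 870.8 = 1.349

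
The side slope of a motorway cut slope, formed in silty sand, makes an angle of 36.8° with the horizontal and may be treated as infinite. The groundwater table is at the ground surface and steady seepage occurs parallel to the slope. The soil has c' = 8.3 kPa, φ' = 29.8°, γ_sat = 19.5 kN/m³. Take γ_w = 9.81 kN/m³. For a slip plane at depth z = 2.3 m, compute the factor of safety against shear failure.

FS = 0.77

With seepage parallel to the slope and the water table at the surface, the effective normal stress on the slip plane uses the buoyant unit weight γ' = γ_sat − γ_w while the driving shear stress uses γ_sat:
FS = [c' + γ' z cos²β tanφ'] / [γ_sat z sinβ cosβ]
γ' = 19.5 − 9.81 = 9.69 kN/m³
Numerator = 8.3 + 9.69·2.3·cos²36.8°·tan29.8° = 8.3 + 9.69·2.3·0.6412·0.5727 = 16.484 kPa
Denominator = 19.5·2.3·sin36.8°·cos36.8° = 19.5·2.3·0.5990·0.8007 = 21.513 kPa
FS = 16.484 / 21.513 = 0.766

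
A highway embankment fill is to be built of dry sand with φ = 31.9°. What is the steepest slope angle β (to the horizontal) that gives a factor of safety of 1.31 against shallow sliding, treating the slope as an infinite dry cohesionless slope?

β = 25.4°

For an infinite dry cohesionless slope FS = tanφ/tanβ, so tanβ = tanφ / FS.
tanβ = tan31.9° / 1.31 = 0.6224 / 1.31 = 0.4751
β = arctan(0.4751) = 25.41°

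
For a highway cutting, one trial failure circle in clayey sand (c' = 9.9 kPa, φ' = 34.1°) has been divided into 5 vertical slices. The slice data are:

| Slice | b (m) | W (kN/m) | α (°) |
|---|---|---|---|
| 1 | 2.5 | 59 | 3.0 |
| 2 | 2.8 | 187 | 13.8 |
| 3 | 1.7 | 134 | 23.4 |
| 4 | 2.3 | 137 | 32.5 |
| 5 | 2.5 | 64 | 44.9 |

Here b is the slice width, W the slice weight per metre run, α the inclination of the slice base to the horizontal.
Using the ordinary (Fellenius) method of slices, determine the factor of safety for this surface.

Ordinary method of slices: FS = Σ[c'·Δl_i + (W_i cosα_i)·tanφ'] / Σ W_i sinα_i, with Δl_i = b_i / cosα_i.
Slice 1: Δl = 2.5/cos3.0° = 2.503 m; N'_1 = 59·cos3.0° = 58.9; c'Δl = 24.78; W sinα = 3.1
Slice 2: Δl = 2.8/cos13.8° = 2.883 m; N'_2 = 187·cos13.8° = 181.6; c'Δl = 28.54; W sinα = 44.6
Slice 3: Δl = 1.7/cos23.4° = 1.852 m; N'_3 = 134·cos23.4° = 123.0; c'Δl = 18.34; W sinα = 53.2
Slice 4: Δl = 2.3/cos32.5° = 2.727 m; N'_4 = 137·cos32.5° = 115.5; c'Δl = 27.00; W sinα = 73.6
Slice 5: Δl = 2.5/cos44.9° = 3.529 m; N'_5 = 64·cos44.9° = 45.3; c'Δl = 34.94; W sinα = 45.2
Σc'Δl = 133.6 kN/m; ΣN' = 524.4 kN/m; ΣW sinα = 219.7 kN/m
Resisting = 133.6 + 524.4·tan34.1° = 133.6 + 355.0 = 488.6 kN/m
FS = 488.6 / 219.7 = 2.224

FS = 2.22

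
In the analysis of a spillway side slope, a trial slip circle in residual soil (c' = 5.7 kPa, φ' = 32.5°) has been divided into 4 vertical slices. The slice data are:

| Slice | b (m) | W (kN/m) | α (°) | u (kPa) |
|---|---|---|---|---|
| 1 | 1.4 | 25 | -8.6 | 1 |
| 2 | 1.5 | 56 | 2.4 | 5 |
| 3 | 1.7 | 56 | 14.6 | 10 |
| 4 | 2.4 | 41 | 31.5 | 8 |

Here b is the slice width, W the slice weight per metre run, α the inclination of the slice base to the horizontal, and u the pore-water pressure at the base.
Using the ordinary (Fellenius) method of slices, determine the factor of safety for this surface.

Ordinary method of slices: FS = Σ[c'·Δl_i + (W_i cosα_i − u_i·Δl_i)·tanφ'] / Σ W_i sinα_i, with Δl_i = b_i / cosα_i.
Slice 1: Δl = 1.4/cos(-8.6°) = 1.416 m; N'_1 = 25·cos(-8.6°) − 1·1.416 = 23.3; c'Δl = 8.07; W sinα = -3.7
Slice 2: Δl = 1.5/cos2.4° = 1.501 m; N'_2 = 56·cos2.4° − 5·1.501 = 48.4; c'Δl = 8.56; W sinα = 2.3
Slice 3: Δl = 1.7/cos14.6° = 1.757 m; N'_3 = 56·cos14.6° − 10·1.757 = 36.6; c'Δl = 10.01; W sinα = 14.1
Slice 4: Δl = 2.4/cos31.5° = 2.815 m; N'_4 = 41·cos31.5° − 8·2.815 = 12.4; c'Δl = 16.04; W sinα = 21.4
Σc'Δl = 42.7 kN/m; ΣN' = 120.8 kN/m; ΣW sinα = 34.1 kN/m
Resisting = 42.7 + 120.8·tan32.5° = 42.7 + 77.0 = 119.7 kN/m
FS = 119.7 / 34.1 = 3.504

FS = 3.50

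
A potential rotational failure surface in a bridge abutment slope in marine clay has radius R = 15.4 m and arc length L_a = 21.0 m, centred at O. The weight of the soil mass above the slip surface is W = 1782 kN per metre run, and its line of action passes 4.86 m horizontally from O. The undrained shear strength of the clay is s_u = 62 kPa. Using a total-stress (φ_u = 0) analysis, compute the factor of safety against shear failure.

Taking moments about the centre O, the resisting moment is provided by the undrained shear strength acting along the arc:
M_R = s_u·L_a·R = 62·21.00·15.4 = 20050.8 kN·m/m
M_D = W·d = 1782·4.86 = 8660.5 kN·m/m
FS = M_R / M_D = 20050.8 / 8660.5 = 2.315

FS = 2.32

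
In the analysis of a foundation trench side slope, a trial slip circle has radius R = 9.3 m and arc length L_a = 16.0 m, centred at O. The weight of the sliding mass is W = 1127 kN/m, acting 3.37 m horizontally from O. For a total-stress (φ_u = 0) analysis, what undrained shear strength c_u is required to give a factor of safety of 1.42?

FS = c_u·L_a·R / (W·d), so c_u = FS·W·d / (L_a·R).
c_u = 1.42·1127·3.37 / (16.00·9.3) = 5393.1 / 148.80 = 36.24 kPa

c_u = 36.2 kPa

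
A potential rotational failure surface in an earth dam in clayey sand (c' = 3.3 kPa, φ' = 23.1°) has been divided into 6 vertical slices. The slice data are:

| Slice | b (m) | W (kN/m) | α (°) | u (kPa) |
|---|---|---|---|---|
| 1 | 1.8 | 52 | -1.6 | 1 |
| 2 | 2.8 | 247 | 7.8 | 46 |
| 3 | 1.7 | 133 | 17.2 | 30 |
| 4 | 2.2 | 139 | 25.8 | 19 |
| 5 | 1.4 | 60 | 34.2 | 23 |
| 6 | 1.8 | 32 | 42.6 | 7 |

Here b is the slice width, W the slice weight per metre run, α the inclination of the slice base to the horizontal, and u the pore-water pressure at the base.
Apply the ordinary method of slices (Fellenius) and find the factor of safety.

Ordinary method of slices: FS = Σ[c'·Δl_i + (W_i cosα_i − u_i·Δl_i)·tanφ'] / Σ W_i sinα_i, with Δl_i = b_i / cosα_i.
Slice 1: Δl = 1.8/cos(-1.6°) = 1.801 m; N'_1 = 52·cos(-1.6°) − 1·1.801 = 50.2; c'Δl = 5.94; W sinα = -1.5
Slice 2: Δl = 2.8/cos7.8° = 2.826 m; N'_2 = 247·cos7.8° − 46·2.826 = 114.7; c'Δl = 9.33; W sinα = 33.5
Slice 3: Δl = 1.7/cos17.2° = 1.780 m; N'_3 = 133·cos17.2° − 30·1.780 = 73.7; c'Δl = 5.87; W sinα = 39.3
Slice 4: Δl = 2.2/cos25.8° = 2.444 m; N'_4 = 139·cos25.8° − 19·2.444 = 78.7; c'Δl = 8.06; W sinα = 60.5
Slice 5: Δl = 1.4/cos34.2° = 1.693 m; N'_5 = 60·cos34.2° − 23·1.693 = 10.7; c'Δl = 5.59; W sinα = 33.7
Slice 6: Δl = 1.8/cos42.6° = 2.445 m; N'_6 = 32·cos42.6° − 7·2.445 = 6.4; c'Δl = 8.07; W sinα = 21.7
Σc'Δl = 42.9 kN/m; ΣN' = 334.4 kN/m; ΣW sinα = 187.3 kN/m
Resisting = 42.9 + 334.4·tan23.1° = 42.9 + 142.6 = 185.5 kN/m
FS = 185.5 / 187.3 = 0.990

FS = 0.99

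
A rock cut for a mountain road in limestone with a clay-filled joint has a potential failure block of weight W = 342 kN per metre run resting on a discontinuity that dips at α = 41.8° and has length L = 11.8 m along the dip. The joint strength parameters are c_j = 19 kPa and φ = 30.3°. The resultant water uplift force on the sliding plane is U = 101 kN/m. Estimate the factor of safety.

Resolving the block weight along and normal to the plane and applying the Mohr–Coulomb strength on the joint:
N' = W cosα − U = 342·cos41.8° − 101 = 154.0 kN/m
Driving force T = W sinα = 342·sin41.8° = 228.0 kN/m
Resisting force R = c_j·L + N'·tanφ = 19·11.8 + 154.0·tan30.3° = 224.2 + 90.0 = 314.2 kN/m
FS = R / T = 314.2 / 228.0 = 1.378

FS = 1.38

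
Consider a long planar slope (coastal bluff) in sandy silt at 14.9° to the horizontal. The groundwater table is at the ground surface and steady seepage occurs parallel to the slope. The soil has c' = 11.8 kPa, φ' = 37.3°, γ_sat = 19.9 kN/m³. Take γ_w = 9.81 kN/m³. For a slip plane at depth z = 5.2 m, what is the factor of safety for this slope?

FS = 1.91

With seepage parallel to the slope and the water table at the surface, the effective normal stress on the slip plane uses the buoyant unit weight γ' = γ_sat − γ_w while the driving shear stress uses γ_sat:
FS = [c' + γ' z cos²β tanφ'] / [γ_sat z sinβ cosβ]
γ' = 19.9 − 9.81 = 10.09 kN/m³
Numerator = 11.8 + 10.09·5.2·cos²14.9°·tan37.3° = 11.8 + 10.09·5.2·0.9339·0.7618 = 49.127 kPa
Denominator = 19.9·5.2·sin14.9°·cos14.9° = 19.9·5.2·0.2571·0.9664 = 25.713 kPa
FS = 49.127 / 25.713 = 1.911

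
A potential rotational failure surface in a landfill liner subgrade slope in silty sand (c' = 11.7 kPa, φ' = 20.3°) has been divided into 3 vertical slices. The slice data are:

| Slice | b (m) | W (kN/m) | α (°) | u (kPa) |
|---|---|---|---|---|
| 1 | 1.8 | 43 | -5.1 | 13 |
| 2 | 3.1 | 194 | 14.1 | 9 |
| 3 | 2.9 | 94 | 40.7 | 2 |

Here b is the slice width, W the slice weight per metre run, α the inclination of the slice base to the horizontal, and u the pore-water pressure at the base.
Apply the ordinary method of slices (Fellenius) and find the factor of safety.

Ordinary method of slices: FS = Σ[c'·Δl_i + (W_i cosα_i − u_i·Δl_i)·tanφ'] / Σ W_i sinα_i, with Δl_i = b_i / cosα_i.
Slice 1: Δl = 1.8/cos(-5.1°) = 1.807 m; N'_1 = 43·cos(-5.1°) − 13·1.807 = 19.3; c'Δl = 21.14; W sinα = -3.8
Slice 2: Δl = 3.1/cos14.1° = 3.196 m; N'_2 = 194·cos14.1° − 9·3.196 = 159.4; c'Δl = 37.40; W sinα = 47.3
Slice 3: Δl = 2.9/cos40.7° = 3.825 m; N'_3 = 94·cos40.7° − 2·3.825 = 63.6; c'Δl = 44.75; W sinα = 61.3
Σc'Δl = 103.3 kN/m; ΣN' = 242.3 kN/m; ΣW sinα = 104.7 kN/m
Resisting = 103.3 + 242.3·tan20.3° = 103.3 + 89.6 = 192.9 kN/m
FS = 192.9 / 104.7 = 1.842

FS = 1.84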